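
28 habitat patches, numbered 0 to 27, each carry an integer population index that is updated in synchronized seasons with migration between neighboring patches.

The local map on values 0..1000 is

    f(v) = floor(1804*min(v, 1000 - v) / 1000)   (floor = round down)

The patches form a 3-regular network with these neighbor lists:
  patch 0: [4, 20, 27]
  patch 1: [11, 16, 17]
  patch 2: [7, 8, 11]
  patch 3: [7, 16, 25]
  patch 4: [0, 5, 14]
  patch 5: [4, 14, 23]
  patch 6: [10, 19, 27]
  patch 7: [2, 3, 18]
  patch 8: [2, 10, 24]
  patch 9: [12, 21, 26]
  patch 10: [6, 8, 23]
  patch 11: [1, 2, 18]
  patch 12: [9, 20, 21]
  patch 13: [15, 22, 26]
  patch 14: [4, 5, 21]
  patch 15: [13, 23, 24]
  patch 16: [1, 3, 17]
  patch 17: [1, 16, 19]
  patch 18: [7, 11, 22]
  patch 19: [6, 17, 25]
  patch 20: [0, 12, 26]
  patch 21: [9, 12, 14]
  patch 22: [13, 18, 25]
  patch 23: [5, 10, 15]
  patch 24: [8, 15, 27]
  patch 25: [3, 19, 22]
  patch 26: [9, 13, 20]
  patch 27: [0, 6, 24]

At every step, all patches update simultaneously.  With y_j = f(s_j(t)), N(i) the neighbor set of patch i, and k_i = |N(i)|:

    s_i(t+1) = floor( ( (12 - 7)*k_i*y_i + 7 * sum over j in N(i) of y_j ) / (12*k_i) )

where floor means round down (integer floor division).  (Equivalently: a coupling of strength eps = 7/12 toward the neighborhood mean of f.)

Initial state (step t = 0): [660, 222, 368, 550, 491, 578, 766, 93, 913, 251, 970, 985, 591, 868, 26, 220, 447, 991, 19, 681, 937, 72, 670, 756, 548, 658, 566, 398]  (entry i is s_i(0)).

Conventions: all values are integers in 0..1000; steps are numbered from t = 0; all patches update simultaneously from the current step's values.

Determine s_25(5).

Simulating step by step:
t=0: [660, 222, 368, 550, 491, 578, 766, 93, 913, 251, 970, 985, 591, 868, 26, 220, 447, 991, 19, 681, 937, 72, 670, 756, 548, 658, 566, 398]
t=1: [588, 331, 344, 646, 644, 583, 437, 362, 362, 508, 220, 224, 442, 443, 364, 455, 574, 352, 167, 444, 461, 293, 420, 418, 586, 641, 481, 658]
t=2: [715, 600, 590, 667, 685, 712, 680, 575, 614, 795, 591, 463, 768, 808, 647, 788, 683, 685, 478, 735, 814, 675, 655, 696, 717, 696, 850, 699]
t=3: [495, 684, 754, 616, 561, 556, 582, 747, 676, 401, 661, 799, 425, 391, 590, 432, 605, 580, 791, 528, 373, 520, 600, 546, 527, 558, 316, 537]
t=4: [818, 593, 457, 670, 802, 790, 760, 484, 614, 729, 674, 421, 758, 696, 785, 786, 689, 730, 456, 803, 713, 793, 665, 767, 782, 772, 645, 833]
t=5: [365, 657, 796, 606, 361, 383, 421, 799, 640, 485, 546, 779, 449, 545, 376, 425, 586, 523, 777, 406, 488, 410, 597, 437, 432, 473, 568, 349]

Answer: s_25(5) = 473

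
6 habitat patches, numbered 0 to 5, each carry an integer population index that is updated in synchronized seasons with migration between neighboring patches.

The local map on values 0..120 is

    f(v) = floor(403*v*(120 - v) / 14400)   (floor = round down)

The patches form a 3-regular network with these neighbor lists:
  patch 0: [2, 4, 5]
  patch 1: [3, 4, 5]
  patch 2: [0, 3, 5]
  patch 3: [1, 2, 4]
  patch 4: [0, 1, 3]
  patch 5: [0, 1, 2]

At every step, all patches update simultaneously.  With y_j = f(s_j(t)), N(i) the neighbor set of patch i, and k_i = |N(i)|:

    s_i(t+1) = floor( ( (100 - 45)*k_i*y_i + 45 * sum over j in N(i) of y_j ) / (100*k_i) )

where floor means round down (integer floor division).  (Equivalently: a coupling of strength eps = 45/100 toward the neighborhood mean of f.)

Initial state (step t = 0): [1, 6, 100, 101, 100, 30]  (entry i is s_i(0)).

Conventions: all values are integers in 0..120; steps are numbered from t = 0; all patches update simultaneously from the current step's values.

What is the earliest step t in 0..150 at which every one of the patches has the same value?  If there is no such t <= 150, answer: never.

Answer: 8
Key observation: Synchronization is absorbing here: once all patches are equal they stay equal, and step 8 is the first all-equal step.

Derivation:
t=0: [1, 6, 100, 101, 100, 30]  (not all equal)
t=1: [29, 37, 49, 48, 41, 52]  (not all equal)
t=2: [82, 89, 93, 93, 87, 92]  (not all equal)
t=3: [81, 75, 72, 72, 79, 74]  (not all equal)
t=4: [90, 93, 94, 94, 91, 93]  (not all equal)
t=5: [72, 70, 69, 69, 72, 70]  (not all equal)
t=6: [96, 97, 97, 97, 96, 97]  (not all equal)
t=7: [63, 62, 62, 62, 63, 62]  (not all equal)
t=8: [100, 100, 100, 100, 100, 100]  (all equal)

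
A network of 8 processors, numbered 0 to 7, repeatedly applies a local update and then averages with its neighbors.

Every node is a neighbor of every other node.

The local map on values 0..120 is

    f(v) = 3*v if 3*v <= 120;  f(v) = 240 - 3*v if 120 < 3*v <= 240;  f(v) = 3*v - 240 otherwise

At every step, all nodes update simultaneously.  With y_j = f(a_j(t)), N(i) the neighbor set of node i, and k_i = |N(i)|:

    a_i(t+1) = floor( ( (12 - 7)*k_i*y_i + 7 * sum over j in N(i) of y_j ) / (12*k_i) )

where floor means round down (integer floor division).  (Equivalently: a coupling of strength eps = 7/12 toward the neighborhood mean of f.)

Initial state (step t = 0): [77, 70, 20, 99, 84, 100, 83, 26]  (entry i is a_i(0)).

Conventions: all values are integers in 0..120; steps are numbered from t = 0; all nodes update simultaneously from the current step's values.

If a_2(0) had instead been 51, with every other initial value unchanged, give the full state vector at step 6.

Simulating step by step:
t=0: [77, 70, 51, 99, 84, 100, 83, 26]
t=1: [31, 38, 57, 47, 32, 48, 31, 54]
t=2: [92, 99, 84, 94, 93, 93, 92, 87]
t=3: [35, 42, 27, 37, 36, 36, 35, 30]
t=4: [103, 106, 95, 105, 104, 104, 103, 98]
t=5: [67, 70, 59, 69, 68, 68, 67, 62]
t=6: [40, 37, 48, 38, 39, 39, 40, 45]

Answer: [40, 37, 48, 38, 39, 39, 40, 45]
Key observation: This trace re-runs the system from the modified initial state.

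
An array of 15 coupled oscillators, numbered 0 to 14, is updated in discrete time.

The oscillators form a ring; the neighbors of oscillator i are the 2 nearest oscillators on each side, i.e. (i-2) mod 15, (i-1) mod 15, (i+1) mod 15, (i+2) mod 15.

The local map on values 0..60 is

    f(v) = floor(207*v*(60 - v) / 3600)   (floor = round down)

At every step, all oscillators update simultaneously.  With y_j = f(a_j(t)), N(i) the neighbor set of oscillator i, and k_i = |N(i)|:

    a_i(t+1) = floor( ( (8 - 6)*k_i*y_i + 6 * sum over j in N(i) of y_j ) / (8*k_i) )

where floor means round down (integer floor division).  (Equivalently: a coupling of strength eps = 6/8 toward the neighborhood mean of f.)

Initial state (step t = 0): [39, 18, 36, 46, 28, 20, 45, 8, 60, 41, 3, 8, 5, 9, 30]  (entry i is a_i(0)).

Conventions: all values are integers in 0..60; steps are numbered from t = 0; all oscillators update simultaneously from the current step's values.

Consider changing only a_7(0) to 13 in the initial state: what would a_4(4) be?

Answer: a_4(4) = 43
Key observation: This trace re-runs the system from the modified initial state.

Derivation:
t=0: [39, 18, 36, 46, 28, 20, 45, 13, 60, 41, 3, 8, 5, 9, 30]
t=1: [43, 45, 45, 44, 44, 41, 34, 32, 23, 23, 17, 23, 24, 32, 37]
t=2: [43, 41, 39, 40, 42, 44, 46, 48, 47, 47, 46, 47, 47, 47, 45]
t=3: [41, 43, 44, 44, 42, 39, 37, 35, 35, 35, 35, 35, 35, 36, 38]
t=4: [44, 42, 41, 42, 43, 45, 47, 49, 49, 50, 50, 49, 49, 48, 46]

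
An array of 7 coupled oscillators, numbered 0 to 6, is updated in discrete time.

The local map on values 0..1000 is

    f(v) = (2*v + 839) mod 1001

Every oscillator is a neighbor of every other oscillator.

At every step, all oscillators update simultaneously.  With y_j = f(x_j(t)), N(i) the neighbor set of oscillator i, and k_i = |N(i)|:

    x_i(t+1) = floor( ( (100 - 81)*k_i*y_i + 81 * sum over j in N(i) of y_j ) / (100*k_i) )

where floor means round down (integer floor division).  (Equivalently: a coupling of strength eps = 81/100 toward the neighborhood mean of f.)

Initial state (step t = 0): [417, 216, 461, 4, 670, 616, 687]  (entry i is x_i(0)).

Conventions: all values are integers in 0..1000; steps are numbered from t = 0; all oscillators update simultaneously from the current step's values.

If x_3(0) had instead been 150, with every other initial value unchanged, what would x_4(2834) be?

Simulating step by step:
t=0: [417, 216, 461, 150, 670, 616, 687]
t=1: [347, 324, 351, 317, 319, 313, 321]
t=2: [495, 492, 495, 491, 491, 491, 492]
t=3: [823, 822, 823, 822, 822, 822, 822]
t=4: [481, 481, 481, 481, 481, 481, 481]
t=5: [800, 800, 800, 800, 800, 800, 800]
t=6: [437, 437, 437, 437, 437, 437, 437]
t=7: [712, 712, 712, 712, 712, 712, 712]
t=8: [261, 261, 261, 261, 261, 261, 261]
t=9: [360, 360, 360, 360, 360, 360, 360]
t=10: [558, 558, 558, 558, 558, 558, 558]
t=11: [954, 954, 954, 954, 954, 954, 954]
t=12: [745, 745, 745, 745, 745, 745, 745]
t=13: [327, 327, 327, 327, 327, 327, 327]
t=14: [492, 492, 492, 492, 492, 492, 492]
t=15: [822, 822, 822, 822, 822, 822, 822]
t=16: [481, 481, 481, 481, 481, 481, 481]

Answer: x_4(2834) = 492
Key observation: The state at step 4, [481, 481, 481, 481, 481, 481, 481], reappears at step 16: the system is in a cycle of period 12 from step 4 on.  Therefore the state at step 2834 equals the state at step 4 + ((2834 - 4) mod 12) = 14, which is [492, 492, 492, 492, 492, 492, 492].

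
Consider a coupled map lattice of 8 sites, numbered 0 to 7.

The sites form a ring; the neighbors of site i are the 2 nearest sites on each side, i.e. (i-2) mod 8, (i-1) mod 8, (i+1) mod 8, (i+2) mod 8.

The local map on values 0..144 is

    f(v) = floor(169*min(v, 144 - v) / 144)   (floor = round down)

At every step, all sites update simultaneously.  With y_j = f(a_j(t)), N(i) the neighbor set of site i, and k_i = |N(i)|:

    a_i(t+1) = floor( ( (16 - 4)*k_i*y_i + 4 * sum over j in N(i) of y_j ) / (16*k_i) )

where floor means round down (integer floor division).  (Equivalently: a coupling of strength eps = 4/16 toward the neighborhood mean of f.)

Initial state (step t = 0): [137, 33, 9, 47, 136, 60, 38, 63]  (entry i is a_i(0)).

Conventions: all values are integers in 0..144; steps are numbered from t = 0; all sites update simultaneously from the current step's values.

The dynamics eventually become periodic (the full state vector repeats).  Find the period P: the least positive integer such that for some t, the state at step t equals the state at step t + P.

Answer: 2
Key observation: The state at step 19, [71, 71, 71, 71, 71, 71, 71, 71], reappears at step 21 — and no state repeats earlier — so the cycle the system enters has period 2.

Derivation:
t=0: [137, 33, 9, 47, 136, 60, 38, 63]
t=1: [16, 37, 14, 49, 17, 63, 43, 64]
t=2: [25, 42, 20, 52, 26, 67, 49, 67]
t=3: [34, 48, 27, 57, 36, 72, 56, 71]
t=4: [43, 55, 35, 62, 46, 79, 64, 77]
t=5: [53, 63, 45, 68, 56, 74, 72, 75]
t=6: [64, 71, 56, 76, 67, 80, 81, 78]
t=7: [74, 80, 68, 78, 76, 75, 73, 76]
t=8: [81, 76, 78, 77, 79, 79, 82, 79]
t=9: [73, 78, 76, 77, 75, 75, 72, 75]
t=10: [82, 77, 79, 78, 80, 80, 83, 80]
t=11: [72, 77, 75, 76, 74, 74, 71, 74]
t=12: [83, 78, 80, 79, 81, 81, 82, 81]
t=13: [71, 76, 74, 75, 73, 73, 72, 73]
t=14: [82, 79, 81, 80, 82, 82, 83, 82]
t=15: [72, 75, 73, 74, 72, 72, 71, 72]
t=16: [83, 80, 82, 82, 83, 83, 83, 83]
t=17: [71, 74, 72, 72, 71, 71, 71, 71]
t=18: [83, 82, 83, 83, 83, 83, 83, 82]
t=19: [71, 71, 71, 71, 71, 71, 71, 71]
t=20: [83, 83, 83, 83, 83, 83, 83, 83]
t=21: [71, 71, 71, 71, 71, 71, 71, 71]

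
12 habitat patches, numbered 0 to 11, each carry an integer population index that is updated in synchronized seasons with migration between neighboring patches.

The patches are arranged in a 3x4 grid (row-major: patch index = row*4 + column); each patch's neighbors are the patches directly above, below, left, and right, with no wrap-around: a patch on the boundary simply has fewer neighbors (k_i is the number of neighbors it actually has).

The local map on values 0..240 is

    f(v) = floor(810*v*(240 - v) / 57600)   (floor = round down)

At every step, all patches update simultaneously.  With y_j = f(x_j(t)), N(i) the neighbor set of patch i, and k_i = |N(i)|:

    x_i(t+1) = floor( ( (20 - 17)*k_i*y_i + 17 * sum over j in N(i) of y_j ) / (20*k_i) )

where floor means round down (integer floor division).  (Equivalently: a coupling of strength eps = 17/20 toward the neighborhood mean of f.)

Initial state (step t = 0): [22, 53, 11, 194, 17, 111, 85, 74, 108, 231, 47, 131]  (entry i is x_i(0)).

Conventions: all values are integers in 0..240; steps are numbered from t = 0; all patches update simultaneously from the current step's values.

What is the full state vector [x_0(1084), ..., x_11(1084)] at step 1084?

Simulating step by step:
t=0: [22, 53, 11, 194, 17, 111, 85, 74, 108, 231, 47, 131]
t=1: [91, 106, 132, 106, 140, 116, 141, 170, 64, 153, 136, 157]
t=2: [196, 197, 198, 185, 185, 195, 192, 188, 186, 186, 190, 182]
t=3: [129, 119, 128, 128, 130, 131, 127, 139, 141, 133, 138, 136]
t=4: [201, 200, 201, 199, 199, 200, 199, 199, 199, 198, 199, 197]
t=5: [112, 110, 112, 112, 112, 113, 112, 115, 114, 113, 115, 114]
t=6: [201, 201, 201, 201, 201, 201, 201, 201, 201, 201, 201, 201]
t=7: [110, 110, 110, 110, 110, 110, 110, 110, 110, 110, 110, 110]
t=8: [201, 201, 201, 201, 201, 201, 201, 201, 201, 201, 201, 201]

Answer: [201, 201, 201, 201, 201, 201, 201, 201, 201, 201, 201, 201]
Key observation: The state at step 6, [201, 201, 201, 201, 201, 201, 201, 201, 201, 201, 201, 201], reappears at step 8: the system is in a cycle of period 2 from step 6 on.  Therefore the state at step 1084 equals the state at step 6 + ((1084 - 6) mod 2) = 6, which is [201, 201, 201, 201, 201, 201, 201, 201, 201, 201, 201, 201].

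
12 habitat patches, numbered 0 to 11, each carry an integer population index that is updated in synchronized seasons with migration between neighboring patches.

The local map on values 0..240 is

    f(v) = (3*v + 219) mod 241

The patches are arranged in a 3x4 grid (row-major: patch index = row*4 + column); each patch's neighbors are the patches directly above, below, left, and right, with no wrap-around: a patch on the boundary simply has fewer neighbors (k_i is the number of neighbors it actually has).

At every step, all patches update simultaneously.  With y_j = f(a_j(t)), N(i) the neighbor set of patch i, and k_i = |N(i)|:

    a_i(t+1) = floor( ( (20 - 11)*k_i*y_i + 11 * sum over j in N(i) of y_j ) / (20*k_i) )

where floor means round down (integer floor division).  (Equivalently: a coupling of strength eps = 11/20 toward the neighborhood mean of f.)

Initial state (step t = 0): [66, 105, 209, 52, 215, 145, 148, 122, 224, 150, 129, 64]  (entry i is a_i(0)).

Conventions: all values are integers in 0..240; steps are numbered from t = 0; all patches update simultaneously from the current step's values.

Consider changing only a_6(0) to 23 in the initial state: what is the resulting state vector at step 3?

Answer: [144, 161, 157, 179, 104, 85, 150, 177, 122, 101, 153, 167]
Key observation: This trace re-runs the system from the modified initial state.

Derivation:
t=0: [66, 105, 209, 52, 215, 145, 23, 122, 224, 150, 129, 64]
t=1: [132, 109, 98, 122, 158, 136, 92, 110, 165, 169, 129, 138]
t=2: [135, 85, 46, 73, 188, 105, 56, 79, 163, 93, 86, 120]
t=3: [144, 161, 157, 179, 104, 85, 150, 177, 122, 101, 153, 167]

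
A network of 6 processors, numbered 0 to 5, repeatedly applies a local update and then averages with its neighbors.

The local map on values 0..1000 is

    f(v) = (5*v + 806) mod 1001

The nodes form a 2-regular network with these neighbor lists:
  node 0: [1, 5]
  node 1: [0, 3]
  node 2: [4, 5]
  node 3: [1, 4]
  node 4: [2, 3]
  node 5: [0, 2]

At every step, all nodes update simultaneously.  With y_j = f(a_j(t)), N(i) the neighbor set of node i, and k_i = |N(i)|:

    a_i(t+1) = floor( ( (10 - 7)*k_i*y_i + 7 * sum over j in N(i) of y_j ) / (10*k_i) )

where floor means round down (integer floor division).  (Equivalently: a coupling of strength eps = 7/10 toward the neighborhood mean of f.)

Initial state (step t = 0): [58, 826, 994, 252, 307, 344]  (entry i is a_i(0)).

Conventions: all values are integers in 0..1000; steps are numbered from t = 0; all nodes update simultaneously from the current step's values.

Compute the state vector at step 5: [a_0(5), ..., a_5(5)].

Simulating step by step:
t=0: [58, 826, 994, 252, 307, 344]
t=1: [538, 335, 533, 464, 393, 460]
t=2: [351, 359, 445, 473, 437, 367]
t=3: [601, 434, 578, 606, 365, 397]
t=4: [859, 866, 704, 810, 722, 762]
t=5: [288, 371, 455, 445, 534, 329]

Answer: [288, 371, 455, 445, 534, 329]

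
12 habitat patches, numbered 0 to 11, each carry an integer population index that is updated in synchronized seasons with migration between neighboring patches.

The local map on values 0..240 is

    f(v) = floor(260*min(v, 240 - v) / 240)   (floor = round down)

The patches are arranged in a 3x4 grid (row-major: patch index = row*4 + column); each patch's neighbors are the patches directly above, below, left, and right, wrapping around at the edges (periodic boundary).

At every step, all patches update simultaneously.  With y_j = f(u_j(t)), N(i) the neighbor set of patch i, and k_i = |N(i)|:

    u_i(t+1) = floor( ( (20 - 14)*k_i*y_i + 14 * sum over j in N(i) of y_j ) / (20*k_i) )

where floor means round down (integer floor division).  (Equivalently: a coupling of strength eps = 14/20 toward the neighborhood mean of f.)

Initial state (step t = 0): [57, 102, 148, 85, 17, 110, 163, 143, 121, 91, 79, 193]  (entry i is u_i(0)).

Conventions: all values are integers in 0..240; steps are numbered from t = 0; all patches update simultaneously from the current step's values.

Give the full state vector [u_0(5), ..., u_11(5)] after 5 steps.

Answer: [114, 118, 117, 114, 114, 118, 117, 113, 114, 118, 117, 114]

Derivation:
t=0: [57, 102, 148, 85, 17, 110, 163, 143, 121, 91, 79, 193]
t=1: [79, 98, 94, 82, 77, 89, 96, 74, 78, 106, 83, 86]
t=2: [88, 101, 98, 89, 85, 100, 95, 88, 90, 99, 98, 87]
t=3: [97, 105, 104, 97, 96, 104, 103, 95, 97, 105, 103, 97]
t=4: [106, 111, 110, 105, 105, 110, 109, 104, 106, 111, 110, 105]
t=5: [114, 118, 117, 114, 114, 118, 117, 113, 114, 118, 117, 114]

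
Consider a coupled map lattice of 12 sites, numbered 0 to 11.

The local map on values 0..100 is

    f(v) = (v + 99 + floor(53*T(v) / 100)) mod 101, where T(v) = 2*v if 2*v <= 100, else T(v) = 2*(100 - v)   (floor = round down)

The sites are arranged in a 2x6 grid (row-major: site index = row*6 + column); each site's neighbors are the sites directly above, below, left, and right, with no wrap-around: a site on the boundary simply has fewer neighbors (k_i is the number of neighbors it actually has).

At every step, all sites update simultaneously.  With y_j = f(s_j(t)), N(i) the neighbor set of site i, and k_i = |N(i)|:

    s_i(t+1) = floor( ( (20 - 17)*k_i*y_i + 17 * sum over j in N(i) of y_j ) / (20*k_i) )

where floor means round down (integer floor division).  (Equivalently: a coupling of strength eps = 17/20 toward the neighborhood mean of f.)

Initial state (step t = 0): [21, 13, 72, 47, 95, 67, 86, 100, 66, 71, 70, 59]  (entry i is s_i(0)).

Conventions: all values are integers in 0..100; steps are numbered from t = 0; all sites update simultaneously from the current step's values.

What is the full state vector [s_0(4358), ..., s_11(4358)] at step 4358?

Simulating step by step:
t=0: [21, 13, 72, 47, 95, 67, 86, 100, 66, 71, 70, 59]
t=1: [58, 71, 76, 97, 97, 99, 73, 77, 98, 97, 99, 99]
t=2: [99, 99, 98, 98, 98, 98, 99, 98, 98, 98, 98, 98]
t=3: [98, 98, 98, 98, 98, 98, 98, 98, 98, 98, 98, 98]
t=4: [98, 98, 98, 98, 98, 98, 98, 98, 98, 98, 98, 98]

Answer: [98, 98, 98, 98, 98, 98, 98, 98, 98, 98, 98, 98]
Key observation: The state at step 3, [98, 98, 98, 98, 98, 98, 98, 98, 98, 98, 98, 98], reappears at step 4: the system is in a cycle of period 1 from step 3 on.  Therefore the state at step 4358 equals the state at step 3 + ((4358 - 3) mod 1) = 3, which is [98, 98, 98, 98, 98, 98, 98, 98, 98, 98, 98, 98].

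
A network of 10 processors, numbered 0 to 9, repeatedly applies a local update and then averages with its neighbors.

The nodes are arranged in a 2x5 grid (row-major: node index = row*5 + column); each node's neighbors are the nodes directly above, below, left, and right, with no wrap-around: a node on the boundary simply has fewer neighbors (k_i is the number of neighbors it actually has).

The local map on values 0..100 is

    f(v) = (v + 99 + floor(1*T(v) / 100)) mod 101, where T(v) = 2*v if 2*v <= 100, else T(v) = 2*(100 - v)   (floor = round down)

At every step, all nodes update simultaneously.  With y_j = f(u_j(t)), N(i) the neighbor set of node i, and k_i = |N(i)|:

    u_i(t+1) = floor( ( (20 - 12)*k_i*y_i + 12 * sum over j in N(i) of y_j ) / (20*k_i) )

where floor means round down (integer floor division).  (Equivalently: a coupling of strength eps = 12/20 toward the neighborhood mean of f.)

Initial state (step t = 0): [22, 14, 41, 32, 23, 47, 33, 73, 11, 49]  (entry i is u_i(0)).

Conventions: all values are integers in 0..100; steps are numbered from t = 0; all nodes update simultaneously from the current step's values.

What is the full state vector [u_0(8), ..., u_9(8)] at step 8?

Answer: [15, 15, 15, 15, 15, 15, 15, 16, 15, 15]

Derivation:
t=0: [22, 14, 41, 32, 23, 47, 33, 73, 11, 49]
t=1: [25, 22, 38, 25, 31, 33, 38, 44, 33, 27]
t=2: [24, 27, 31, 28, 26, 30, 33, 37, 30, 28]
t=3: [24, 26, 28, 26, 25, 27, 30, 31, 28, 26]
t=4: [23, 24, 25, 24, 23, 25, 26, 27, 25, 24]
t=5: [21, 22, 23, 22, 21, 22, 23, 24, 23, 22]
t=6: [19, 20, 20, 20, 19, 20, 20, 21, 20, 20]
t=7: [17, 17, 18, 17, 17, 17, 18, 18, 18, 17]
t=8: [15, 15, 15, 15, 15, 15, 15, 16, 15, 15]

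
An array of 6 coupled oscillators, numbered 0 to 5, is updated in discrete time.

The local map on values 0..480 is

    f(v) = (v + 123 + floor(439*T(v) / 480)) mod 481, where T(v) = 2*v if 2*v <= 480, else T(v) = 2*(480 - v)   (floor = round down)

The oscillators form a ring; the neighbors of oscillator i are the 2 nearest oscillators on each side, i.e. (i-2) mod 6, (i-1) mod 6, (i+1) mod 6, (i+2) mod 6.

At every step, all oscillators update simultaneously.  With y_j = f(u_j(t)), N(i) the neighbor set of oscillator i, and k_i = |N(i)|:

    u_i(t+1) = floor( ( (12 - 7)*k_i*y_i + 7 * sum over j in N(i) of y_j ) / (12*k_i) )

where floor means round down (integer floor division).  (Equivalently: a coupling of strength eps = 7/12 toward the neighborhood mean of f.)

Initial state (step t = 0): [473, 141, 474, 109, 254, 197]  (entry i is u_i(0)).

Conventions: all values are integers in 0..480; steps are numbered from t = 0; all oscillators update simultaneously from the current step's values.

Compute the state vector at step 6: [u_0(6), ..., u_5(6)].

Simulating step by step:
t=0: [473, 141, 474, 109, 254, 197]
t=1: [151, 145, 184, 277, 257, 215]
t=2: [141, 134, 172, 233, 239, 208]
t=3: [118, 110, 152, 227, 234, 195]
t=4: [336, 327, 245, 264, 273, 295]
t=5: [265, 268, 289, 290, 287, 272]
t=6: [293, 291, 285, 284, 285, 291]

Answer: [293, 291, 285, 284, 285, 291]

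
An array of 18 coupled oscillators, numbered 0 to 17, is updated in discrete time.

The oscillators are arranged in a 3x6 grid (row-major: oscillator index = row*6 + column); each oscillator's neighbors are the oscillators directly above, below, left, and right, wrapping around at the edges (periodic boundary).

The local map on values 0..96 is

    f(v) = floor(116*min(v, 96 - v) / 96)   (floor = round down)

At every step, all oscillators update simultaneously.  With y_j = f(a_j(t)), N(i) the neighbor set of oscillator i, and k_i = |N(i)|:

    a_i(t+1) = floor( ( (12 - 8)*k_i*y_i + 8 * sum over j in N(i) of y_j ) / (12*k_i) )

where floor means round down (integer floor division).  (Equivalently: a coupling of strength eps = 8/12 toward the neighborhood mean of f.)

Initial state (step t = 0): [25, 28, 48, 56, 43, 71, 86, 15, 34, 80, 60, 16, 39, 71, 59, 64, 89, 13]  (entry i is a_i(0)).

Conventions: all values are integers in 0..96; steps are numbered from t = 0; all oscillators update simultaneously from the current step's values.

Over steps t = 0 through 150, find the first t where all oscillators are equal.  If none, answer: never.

Simulating step by step:
t=0: [25, 28, 48, 56, 43, 71, 86, 15, 34, 80, 60, 16, 39, 71, 59, 64, 89, 13]  (not all equal)
t=1: [30, 33, 47, 43, 38, 29, 23, 25, 36, 34, 30, 23, 30, 33, 42, 32, 27, 22]  (not all equal)
t=2: [34, 39, 49, 47, 40, 34, 30, 34, 43, 41, 36, 29, 33, 38, 46, 41, 34, 30]  (not all equal)
t=3: [40, 46, 53, 52, 46, 40, 38, 43, 50, 49, 43, 37, 39, 45, 51, 49, 43, 38]  (not all equal)
t=4: [48, 52, 53, 54, 52, 48, 46, 51, 53, 54, 51, 46, 47, 52, 54, 54, 51, 46]  (not all equal)
t=5: [56, 53, 51, 50, 53, 56, 55, 53, 51, 50, 53, 55, 55, 53, 50, 50, 53, 55]  (not all equal)
t=6: [48, 51, 53, 54, 51, 48, 49, 51, 53, 54, 51, 49, 49, 51, 54, 54, 51, 49]  (not all equal)
t=7: [56, 54, 51, 50, 54, 56, 56, 53, 51, 50, 53, 56, 56, 53, 51, 50, 53, 56]  (not all equal)
t=8: [48, 50, 53, 54, 50, 48, 48, 50, 53, 54, 51, 48, 48, 50, 53, 54, 51, 48]  (not all equal)
t=9: [57, 54, 51, 51, 54, 57, 57, 54, 51, 50, 54, 57, 57, 54, 51, 50, 54, 57]  (not all equal)
t=10: [47, 50, 53, 53, 50, 47, 47, 50, 53, 53, 50, 47, 47, 50, 53, 53, 50, 47]  (not all equal)
t=11: [55, 54, 51, 51, 54, 55, 55, 54, 51, 51, 54, 55, 55, 54, 51, 51, 54, 55]  (not all equal)
t=12: [49, 50, 53, 53, 50, 49, 49, 50, 53, 53, 50, 49, 49, 50, 53, 53, 50, 49]  (not all equal)
t=13: [55, 54, 51, 51, 54, 55, 55, 54, 51, 51, 54, 55, 55, 54, 51, 51, 54, 55]  (not all equal)

Answer: never
Key observation: The state at step 11 reappears at step 13 — the system is in a cycle of period 2 from step 11 on.  No step 0..13 is synchronized, and the cycle repeats forever, so no step up to 150 (or ever) has all oscillators equal.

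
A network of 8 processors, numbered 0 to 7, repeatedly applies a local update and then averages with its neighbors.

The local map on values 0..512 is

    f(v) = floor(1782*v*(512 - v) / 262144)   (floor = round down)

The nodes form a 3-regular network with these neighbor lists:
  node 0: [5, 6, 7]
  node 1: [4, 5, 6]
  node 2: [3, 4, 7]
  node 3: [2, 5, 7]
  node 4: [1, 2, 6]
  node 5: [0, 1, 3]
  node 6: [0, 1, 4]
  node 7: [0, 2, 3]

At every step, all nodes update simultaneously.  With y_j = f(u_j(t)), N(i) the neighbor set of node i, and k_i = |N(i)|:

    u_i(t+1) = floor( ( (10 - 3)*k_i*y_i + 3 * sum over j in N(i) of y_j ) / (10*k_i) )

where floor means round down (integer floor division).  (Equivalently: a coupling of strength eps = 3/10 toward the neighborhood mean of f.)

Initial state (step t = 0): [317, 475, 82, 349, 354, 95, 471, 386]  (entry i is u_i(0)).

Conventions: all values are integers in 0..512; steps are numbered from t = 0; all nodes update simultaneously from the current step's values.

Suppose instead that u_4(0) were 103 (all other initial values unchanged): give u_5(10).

Answer: u_5(10) = 442
Key observation: This trace re-runs the system from the modified initial state.

Derivation:
t=0: [317, 475, 82, 349, 103, 95, 471, 386]
t=1: [367, 151, 267, 354, 249, 280, 174, 335]
t=2: [377, 387, 433, 394, 432, 419, 396, 400]
t=3: [329, 310, 247, 301, 251, 283, 309, 302]
t=4: [416, 428, 441, 433, 441, 434, 426, 430]
t=5: [261, 239, 216, 230, 218, 235, 247, 238]
t=6: [444, 442, 435, 439, 436, 442, 443, 442]
t=7: [206, 211, 224, 216, 221, 210, 208, 211]
t=8: [428, 431, 436, 433, 435, 431, 429, 431]
t=9: [242, 236, 227, 232, 229, 237, 240, 236]
t=10: [443, 442, 439, 441, 440, 442, 442, 441]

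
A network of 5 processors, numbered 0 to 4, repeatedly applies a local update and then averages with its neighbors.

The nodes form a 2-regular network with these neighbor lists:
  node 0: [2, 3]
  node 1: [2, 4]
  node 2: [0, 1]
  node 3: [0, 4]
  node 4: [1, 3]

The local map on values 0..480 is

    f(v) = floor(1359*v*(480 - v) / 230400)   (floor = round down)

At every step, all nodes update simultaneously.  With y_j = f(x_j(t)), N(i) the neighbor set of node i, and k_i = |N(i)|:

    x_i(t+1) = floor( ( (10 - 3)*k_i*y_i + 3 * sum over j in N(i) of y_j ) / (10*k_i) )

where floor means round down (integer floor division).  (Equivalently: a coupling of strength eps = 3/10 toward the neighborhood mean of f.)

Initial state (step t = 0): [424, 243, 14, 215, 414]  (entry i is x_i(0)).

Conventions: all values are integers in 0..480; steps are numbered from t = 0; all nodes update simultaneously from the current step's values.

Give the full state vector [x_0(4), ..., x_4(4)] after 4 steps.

Simulating step by step:
t=0: [424, 243, 14, 215, 414]
t=1: [154, 267, 98, 280, 213]
t=2: [289, 317, 248, 325, 334]
t=3: [322, 306, 331, 299, 291]
t=4: [301, 311, 295, 316, 321]

Answer: [301, 311, 295, 316, 321]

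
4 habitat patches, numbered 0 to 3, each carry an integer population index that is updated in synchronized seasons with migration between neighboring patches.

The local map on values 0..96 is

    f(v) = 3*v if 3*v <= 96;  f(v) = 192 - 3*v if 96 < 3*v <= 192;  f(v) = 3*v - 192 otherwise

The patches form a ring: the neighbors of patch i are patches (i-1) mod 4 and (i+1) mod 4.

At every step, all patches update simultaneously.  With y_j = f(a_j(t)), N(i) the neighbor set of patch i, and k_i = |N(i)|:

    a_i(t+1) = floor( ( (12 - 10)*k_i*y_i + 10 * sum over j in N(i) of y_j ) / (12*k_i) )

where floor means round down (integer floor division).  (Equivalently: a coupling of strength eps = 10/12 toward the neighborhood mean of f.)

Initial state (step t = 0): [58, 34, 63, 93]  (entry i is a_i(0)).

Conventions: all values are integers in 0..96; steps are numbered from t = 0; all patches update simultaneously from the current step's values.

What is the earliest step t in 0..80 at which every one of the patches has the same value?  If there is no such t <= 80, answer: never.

Answer: 14
Key observation: Synchronization is absorbing here: once all patches are equal they stay equal, and step 14 is the first all-equal step.

Derivation:
t=0: [58, 34, 63, 93]  (not all equal)
t=1: [76, 23, 74, 23]  (not all equal)
t=2: [63, 39, 62, 39]  (not all equal)
t=3: [63, 16, 63, 16]  (not all equal)
t=4: [40, 10, 40, 10]  (not all equal)
t=5: [37, 65, 37, 65]  (not all equal)
t=6: [16, 68, 16, 68]  (not all equal)
t=7: [18, 42, 18, 42]  (not all equal)
t=8: [64, 56, 64, 56]  (not all equal)
t=9: [20, 4, 20, 4]  (not all equal)
t=10: [20, 52, 20, 52]  (not all equal)
t=11: [40, 56, 40, 56]  (not all equal)
t=12: [32, 64, 32, 64]  (not all equal)
t=13: [16, 80, 16, 80]  (not all equal)
t=14: [48, 48, 48, 48]  (all equal)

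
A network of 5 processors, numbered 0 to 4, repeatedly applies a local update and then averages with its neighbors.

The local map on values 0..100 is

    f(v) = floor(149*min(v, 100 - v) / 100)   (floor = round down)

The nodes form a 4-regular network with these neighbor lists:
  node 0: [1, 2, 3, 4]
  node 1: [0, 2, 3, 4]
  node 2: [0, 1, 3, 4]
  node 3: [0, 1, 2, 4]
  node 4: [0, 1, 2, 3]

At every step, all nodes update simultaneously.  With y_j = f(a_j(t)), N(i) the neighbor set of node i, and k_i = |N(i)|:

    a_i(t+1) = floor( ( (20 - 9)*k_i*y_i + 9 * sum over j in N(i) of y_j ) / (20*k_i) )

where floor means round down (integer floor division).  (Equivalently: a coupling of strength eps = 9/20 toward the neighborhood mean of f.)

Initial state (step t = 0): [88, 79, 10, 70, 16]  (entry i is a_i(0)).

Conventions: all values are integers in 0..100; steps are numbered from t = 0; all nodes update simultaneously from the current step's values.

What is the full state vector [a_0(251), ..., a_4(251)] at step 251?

Answer: [53, 53, 53, 53, 53]
Key observation: The state at step 12, [70, 70, 70, 70, 70], reappears at step 20: the system is in a cycle of period 8 from step 12 on.  Therefore the state at step 251 equals the state at step 12 + ((251 - 12) mod 8) = 19, which is [53, 53, 53, 53, 53].

Derivation:
t=0: [88, 79, 10, 70, 16]
t=1: [21, 28, 20, 33, 24]
t=2: [34, 38, 33, 42, 36]
t=3: [52, 54, 51, 57, 53]
t=4: [69, 68, 70, 66, 69]
t=5: [46, 46, 45, 48, 46]
t=6: [68, 68, 67, 69, 68]
t=7: [47, 47, 47, 46, 47]
t=8: [69, 69, 69, 68, 69]
t=9: [46, 46, 46, 46, 46]
t=10: [68, 68, 68, 68, 68]
t=11: [47, 47, 47, 47, 47]
t=12: [70, 70, 70, 70, 70]
t=13: [44, 44, 44, 44, 44]
t=14: [65, 65, 65, 65, 65]
t=15: [52, 52, 52, 52, 52]
t=16: [71, 71, 71, 71, 71]
t=17: [43, 43, 43, 43, 43]
t=18: [64, 64, 64, 64, 64]
t=19: [53, 53, 53, 53, 53]
t=20: [70, 70, 70, 70, 70]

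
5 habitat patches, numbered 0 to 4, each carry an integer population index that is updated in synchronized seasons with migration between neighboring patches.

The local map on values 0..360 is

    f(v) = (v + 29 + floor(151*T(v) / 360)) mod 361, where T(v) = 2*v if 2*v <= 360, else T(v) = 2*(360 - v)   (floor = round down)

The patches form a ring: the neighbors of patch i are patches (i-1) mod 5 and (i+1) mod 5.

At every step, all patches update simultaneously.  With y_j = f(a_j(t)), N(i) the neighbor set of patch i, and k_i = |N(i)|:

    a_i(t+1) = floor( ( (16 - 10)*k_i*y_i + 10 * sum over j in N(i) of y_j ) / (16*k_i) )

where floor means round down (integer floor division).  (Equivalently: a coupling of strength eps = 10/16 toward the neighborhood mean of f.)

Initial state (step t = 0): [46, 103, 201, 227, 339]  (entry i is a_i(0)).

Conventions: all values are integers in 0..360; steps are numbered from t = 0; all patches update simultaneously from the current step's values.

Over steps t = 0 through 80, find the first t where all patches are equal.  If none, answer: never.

Simulating step by step:
t=0: [46, 103, 201, 227, 339]  (not all equal)
t=1: [118, 117, 70, 10, 46]  (not all equal)
t=2: [203, 217, 149, 102, 133]  (not all equal)
t=3: [87, 96, 182, 260, 170]  (not all equal)
t=4: [241, 248, 202, 223, 190]  (not all equal)
t=5: [5, 6, 5, 2, 4]  (not all equal)
t=6: [38, 38, 36, 35, 35]  (not all equal)
t=7: [96, 97, 95, 93, 94]  (not all equal)
t=8: [204, 205, 203, 201, 201]  (not all equal)
t=9: [2, 2, 2, 2, 2]  (all equal)

Answer: 9
Key observation: Synchronization is absorbing here: once all patches are equal they stay equal, and step 9 is the first all-equal step.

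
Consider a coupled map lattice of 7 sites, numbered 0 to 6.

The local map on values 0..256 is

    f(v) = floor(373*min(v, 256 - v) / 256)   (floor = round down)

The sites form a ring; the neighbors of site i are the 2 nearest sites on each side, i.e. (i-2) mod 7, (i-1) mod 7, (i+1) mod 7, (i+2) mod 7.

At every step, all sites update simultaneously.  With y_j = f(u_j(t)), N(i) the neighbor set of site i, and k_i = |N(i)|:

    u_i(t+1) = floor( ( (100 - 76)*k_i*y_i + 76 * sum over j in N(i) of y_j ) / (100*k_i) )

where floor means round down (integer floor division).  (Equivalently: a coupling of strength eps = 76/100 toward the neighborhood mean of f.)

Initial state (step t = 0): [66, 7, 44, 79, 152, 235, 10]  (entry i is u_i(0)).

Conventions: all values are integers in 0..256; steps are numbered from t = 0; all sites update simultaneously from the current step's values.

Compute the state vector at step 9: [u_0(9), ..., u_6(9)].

Simulating step by step:
t=0: [66, 7, 44, 79, 152, 235, 10]
t=1: [45, 57, 86, 76, 78, 78, 57]
t=2: [92, 92, 100, 108, 109, 97, 90]
t=3: [136, 139, 145, 147, 146, 144, 139]
t=4: [167, 166, 164, 162, 162, 164, 167]
t=5: [131, 131, 133, 134, 133, 132, 131]
t=6: [181, 180, 179, 179, 179, 180, 181]
t=7: [109, 110, 111, 111, 111, 110, 109]
t=8: [159, 159, 160, 160, 160, 159, 159]
t=9: [140, 140, 139, 139, 139, 140, 140]

Answer: [140, 140, 139, 139, 139, 140, 140]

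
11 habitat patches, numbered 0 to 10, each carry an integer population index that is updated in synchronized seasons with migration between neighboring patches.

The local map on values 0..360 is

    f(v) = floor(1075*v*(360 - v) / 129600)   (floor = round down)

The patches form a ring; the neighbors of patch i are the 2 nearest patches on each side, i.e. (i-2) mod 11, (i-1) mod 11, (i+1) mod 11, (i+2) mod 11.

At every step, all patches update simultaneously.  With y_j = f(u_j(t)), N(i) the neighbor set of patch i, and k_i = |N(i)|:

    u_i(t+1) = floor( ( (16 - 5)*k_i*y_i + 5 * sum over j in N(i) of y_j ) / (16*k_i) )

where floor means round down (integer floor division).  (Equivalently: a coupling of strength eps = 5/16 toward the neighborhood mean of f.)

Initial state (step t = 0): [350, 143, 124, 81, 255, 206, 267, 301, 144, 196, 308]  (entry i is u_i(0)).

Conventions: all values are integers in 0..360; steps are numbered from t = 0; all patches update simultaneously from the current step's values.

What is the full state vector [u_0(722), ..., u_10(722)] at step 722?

Simulating step by step:
t=0: [350, 143, 124, 81, 255, 206, 267, 301, 144, 196, 308]
t=1: [90, 222, 220, 205, 222, 240, 210, 178, 235, 227, 154]
t=2: [218, 251, 251, 259, 254, 245, 257, 261, 248, 248, 254]
t=3: [246, 227, 227, 219, 223, 228, 220, 218, 227, 230, 226]
t=4: [237, 249, 249, 254, 252, 250, 254, 254, 250, 247, 249]
t=5: [237, 229, 229, 224, 225, 226, 223, 224, 227, 230, 230]
t=6: [243, 247, 248, 251, 251, 251, 252, 251, 250, 247, 247]
t=7: [233, 230, 229, 226, 226, 225, 225, 226, 228, 230, 231]
t=8: [245, 247, 248, 250, 250, 251, 250, 250, 249, 248, 247]
t=9: [232, 230, 230, 228, 228, 226, 227, 228, 229, 230, 230]
t=10: [246, 247, 248, 249, 249, 250, 249, 249, 248, 247, 247]
t=11: [231, 230, 230, 229, 229, 228, 229, 229, 230, 230, 231]
t=12: [247, 247, 247, 248, 248, 248, 248, 248, 247, 247, 247]
t=13: [231, 230, 230, 230, 230, 230, 230, 230, 230, 230, 231]
t=14: [247, 247, 247, 248, 248, 248, 248, 248, 247, 247, 247]

Answer: [247, 247, 247, 248, 248, 248, 248, 248, 247, 247, 247]
Key observation: The state at step 12, [247, 247, 247, 248, 248, 248, 248, 248, 247, 247, 247], reappears at step 14: the system is in a cycle of period 2 from step 12 on.  Therefore the state at step 722 equals the state at step 12 + ((722 - 12) mod 2) = 12, which is [247, 247, 247, 248, 248, 248, 248, 248, 247, 247, 247].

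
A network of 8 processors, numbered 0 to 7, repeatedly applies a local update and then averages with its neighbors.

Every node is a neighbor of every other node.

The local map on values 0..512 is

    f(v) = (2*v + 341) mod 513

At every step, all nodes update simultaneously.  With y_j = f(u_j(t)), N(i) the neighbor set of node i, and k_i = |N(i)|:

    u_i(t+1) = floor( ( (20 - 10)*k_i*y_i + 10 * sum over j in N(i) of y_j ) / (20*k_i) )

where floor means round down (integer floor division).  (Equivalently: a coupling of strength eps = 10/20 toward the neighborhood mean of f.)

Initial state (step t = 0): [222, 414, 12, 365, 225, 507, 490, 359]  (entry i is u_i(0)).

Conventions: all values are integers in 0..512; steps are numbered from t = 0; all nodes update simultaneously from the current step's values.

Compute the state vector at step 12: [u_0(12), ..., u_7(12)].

Simulating step by step:
t=0: [222, 414, 12, 365, 225, 507, 490, 359]
t=1: [242, 187, 282, 145, 244, 266, 252, 139]
t=2: [286, 239, 320, 203, 288, 307, 295, 198]
t=3: [378, 338, 407, 307, 380, 396, 386, 302]
t=4: [162, 347, 187, 321, 164, 177, 169, 317]
t=5: [193, 132, 215, 329, 195, 206, 199, 326]
t=6: [249, 197, 268, 366, 251, 261, 255, 363]
t=7: [283, 239, 300, 164, 285, 294, 289, 161]
t=8: [358, 320, 373, 256, 360, 367, 363, 253]
t=9: [110, 297, 123, 242, 112, 118, 114, 240]
t=10: [116, 276, 127, 229, 117, 122, 119, 227]
t=11: [117, 255, 127, 214, 118, 123, 120, 213]
t=12: [112, 230, 120, 195, 113, 117, 114, 194]

Answer: [112, 230, 120, 195, 113, 117, 114, 194]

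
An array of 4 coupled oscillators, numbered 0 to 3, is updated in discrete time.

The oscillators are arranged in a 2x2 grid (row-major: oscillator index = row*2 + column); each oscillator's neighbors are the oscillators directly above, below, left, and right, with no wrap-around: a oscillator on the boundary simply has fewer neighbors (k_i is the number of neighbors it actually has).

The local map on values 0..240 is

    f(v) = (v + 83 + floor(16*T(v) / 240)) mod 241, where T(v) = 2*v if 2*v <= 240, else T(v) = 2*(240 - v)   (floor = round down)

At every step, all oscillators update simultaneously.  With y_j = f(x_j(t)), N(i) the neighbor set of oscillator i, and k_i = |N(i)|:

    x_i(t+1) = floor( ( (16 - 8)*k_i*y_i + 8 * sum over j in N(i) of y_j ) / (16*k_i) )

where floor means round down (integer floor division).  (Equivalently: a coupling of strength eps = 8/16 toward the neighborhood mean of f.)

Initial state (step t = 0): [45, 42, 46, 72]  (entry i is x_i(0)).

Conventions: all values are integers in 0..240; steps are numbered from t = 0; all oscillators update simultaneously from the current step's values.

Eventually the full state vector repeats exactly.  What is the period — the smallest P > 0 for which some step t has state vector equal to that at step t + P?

Simulating step by step:
t=0: [45, 42, 46, 72]
t=1: [133, 139, 142, 148]
t=2: [233, 175, 177, 119]
t=3: [50, 85, 86, 121]
t=4: [159, 179, 179, 199]
t=5: [20, 28, 28, 37]
t=6: [109, 114, 114, 119]
t=7: [209, 211, 211, 214]
t=8: [55, 56, 56, 57]
t=9: [145, 146, 146, 146]
t=10: [120, 60, 60, 0]
t=11: [185, 151, 151, 117]
t=12: [19, 64, 64, 109]
t=13: [129, 155, 155, 180]
t=14: [117, 68, 68, 19]
t=15: [187, 159, 159, 132]
t=16: [23, 71, 71, 120]
t=17: [136, 163, 163, 191]
t=18: [123, 75, 75, 27]
t=19: [194, 167, 167, 140]
t=20: [30, 78, 78, 127]
t=21: [144, 171, 171, 198]
t=22: [130, 82, 82, 33]
t=23: [201, 174, 174, 147]
t=24: [36, 24, 24, 12]
t=25: [116, 109, 109, 103]
t=26: [210, 206, 206, 202]
t=27: [54, 52, 52, 50]
t=28: [142, 141, 141, 140]
t=29: [237, 237, 237, 236]
t=30: [79, 78, 78, 78]
t=31: [171, 171, 171, 171]
t=32: [22, 22, 22, 22]
t=33: [107, 107, 107, 107]
t=34: [204, 204, 204, 204]
t=35: [50, 50, 50, 50]
t=36: [139, 139, 139, 139]
t=37: [235, 235, 235, 235]
t=38: [77, 77, 77, 77]
t=39: [170, 170, 170, 170]
t=40: [21, 21, 21, 21]
t=41: [106, 106, 106, 106]
t=42: [203, 203, 203, 203]
t=43: [49, 49, 49, 49]
t=44: [138, 138, 138, 138]
t=45: [234, 234, 234, 234]
t=46: [76, 76, 76, 76]
t=47: [169, 169, 169, 169]
t=48: [20, 20, 20, 20]
t=49: [105, 105, 105, 105]
t=50: [202, 202, 202, 202]
t=51: [49, 49, 49, 49]

Answer: 8
Key observation: The state at step 43, [49, 49, 49, 49], reappears at step 51 — and no state repeats earlier — so the cycle the system enters has period 8.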